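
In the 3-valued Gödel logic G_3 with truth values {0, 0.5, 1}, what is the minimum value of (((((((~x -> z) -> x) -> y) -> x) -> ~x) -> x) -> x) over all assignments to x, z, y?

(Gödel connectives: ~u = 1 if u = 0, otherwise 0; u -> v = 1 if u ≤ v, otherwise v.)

The minimum is attained at x = 0.5, z = 0, y = 0:
  ~x: Gödel ¬ of 0.5 = 0 (operand ≠ 0)
  (~x -> z): 0 ≤ 0, so result = 1
  ((~x -> z) -> x): 1 > 0.5, so result = 0.5
  (((~x -> z) -> x) -> y): 0.5 > 0, so result = 0
  ((((~x -> z) -> x) -> y) -> x): 0 ≤ 0.5, so result = 1
  ~x: Gödel ¬ of 0.5 = 0 (operand ≠ 0)
  (((((~x -> z) -> x) -> y) -> x) -> ~x): 1 > 0, so result = 0
  ((((((~x -> z) -> x) -> y) -> x) -> ~x) -> x): 0 ≤ 0.5, so result = 1
  (((((((~x -> z) -> x) -> y) -> x) -> ~x) -> x) -> x): 1 > 0.5, so result = 0.5
Checking all 27 assignments confirms none give a value below 0.50.

0.50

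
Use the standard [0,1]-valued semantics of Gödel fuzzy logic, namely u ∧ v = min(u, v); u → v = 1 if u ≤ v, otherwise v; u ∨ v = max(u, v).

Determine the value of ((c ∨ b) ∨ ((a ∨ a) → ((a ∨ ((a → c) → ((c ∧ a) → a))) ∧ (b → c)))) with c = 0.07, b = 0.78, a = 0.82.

0.78

(c ∨ b) = max(0.07, 0.78) = 0.78
(a ∨ a) = max(0.82, 0.82) = 0.82
(a → c): 0.82 > 0.07, so result = 0.07
(c ∧ a) = min(0.07, 0.82) = 0.07
((c ∧ a) → a): 0.07 ≤ 0.82, so result = 1
((a → c) → ((c ∧ a) → a)): 0.07 ≤ 1, so result = 1
(a ∨ ((a → c) → ((c ∧ a) → a))) = max(0.82, 1) = 1
(b → c): 0.78 > 0.07, so result = 0.07
((a ∨ ((a → c) → ((c ∧ a) → a))) ∧ (b → c)) = min(1, 0.07) = 0.07
((a ∨ a) → ((a ∨ ((a → c) → ((c ∧ a) → a))) ∧ (b → c))): 0.82 > 0.07, so result = 0.07
((c ∨ b) ∨ ((a ∨ a) → ((a ∨ ((a → c) → ((c ∧ a) → a))) ∧ (b → c)))) = max(0.78, 0.07) = 0.78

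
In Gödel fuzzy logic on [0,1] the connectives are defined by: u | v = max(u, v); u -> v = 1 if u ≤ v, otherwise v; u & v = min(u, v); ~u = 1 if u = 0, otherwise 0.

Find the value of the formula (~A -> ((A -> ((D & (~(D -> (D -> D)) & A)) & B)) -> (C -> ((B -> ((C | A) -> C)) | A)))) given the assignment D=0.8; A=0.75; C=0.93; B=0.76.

1.00

~A: Gödel ¬ of 0.75 = 0 (operand ≠ 0)
(D -> D): 0.8 ≤ 0.8, so result = 1
(D -> (D -> D)): 0.8 ≤ 1, so result = 1
~(D -> (D -> D)): Gödel ¬ of 1 = 0 (operand ≠ 0)
(~(D -> (D -> D)) & A) = min(0, 0.75) = 0
(D & (~(D -> (D -> D)) & A)) = min(0.8, 0) = 0
((D & (~(D -> (D -> D)) & A)) & B) = min(0, 0.76) = 0
(A -> ((D & (~(D -> (D -> D)) & A)) & B)): 0.75 > 0, so result = 0
(C | A) = max(0.93, 0.75) = 0.93
((C | A) -> C): 0.93 ≤ 0.93, so result = 1
(B -> ((C | A) -> C)): 0.76 ≤ 1, so result = 1
((B -> ((C | A) -> C)) | A) = max(1, 0.75) = 1
(C -> ((B -> ((C | A) -> C)) | A)): 0.93 ≤ 1, so result = 1
((A -> ((D & (~(D -> (D -> D)) & A)) & B)) -> (C -> ((B -> ((C | A) -> C)) | A))): 0 ≤ 1, so result = 1
(~A -> ((A -> ((D & (~(D -> (D -> D)) & A)) & B)) -> (C -> ((B -> ((C | A) -> C)) | A)))): 0 ≤ 1, so result = 1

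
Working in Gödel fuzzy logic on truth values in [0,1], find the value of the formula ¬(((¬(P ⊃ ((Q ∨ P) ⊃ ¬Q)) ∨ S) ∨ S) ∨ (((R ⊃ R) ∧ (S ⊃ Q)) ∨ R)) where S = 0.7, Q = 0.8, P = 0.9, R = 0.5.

0.00

(Q ∨ P) = max(0.8, 0.9) = 0.9
¬Q: Gödel ¬ of 0.8 = 0 (operand ≠ 0)
((Q ∨ P) ⊃ ¬Q): 0.9 > 0, so result = 0
(P ⊃ ((Q ∨ P) ⊃ ¬Q)): 0.9 > 0, so result = 0
¬(P ⊃ ((Q ∨ P) ⊃ ¬Q)): Gödel ¬ of 0 = 1 (operand is 0)
(¬(P ⊃ ((Q ∨ P) ⊃ ¬Q)) ∨ S) = max(1, 0.7) = 1
((¬(P ⊃ ((Q ∨ P) ⊃ ¬Q)) ∨ S) ∨ S) = max(1, 0.7) = 1
(R ⊃ R): 0.5 ≤ 0.5, so result = 1
(S ⊃ Q): 0.7 ≤ 0.8, so result = 1
((R ⊃ R) ∧ (S ⊃ Q)) = min(1, 1) = 1
(((R ⊃ R) ∧ (S ⊃ Q)) ∨ R) = max(1, 0.5) = 1
(((¬(P ⊃ ((Q ∨ P) ⊃ ¬Q)) ∨ S) ∨ S) ∨ (((R ⊃ R) ∧ (S ⊃ Q)) ∨ R)) = max(1, 1) = 1
¬(((¬(P ⊃ ((Q ∨ P) ⊃ ¬Q)) ∨ S) ∨ S) ∨ (((R ⊃ R) ∧ (S ⊃ Q)) ∨ R)): Gödel ¬ of 1 = 0 (operand ≠ 0)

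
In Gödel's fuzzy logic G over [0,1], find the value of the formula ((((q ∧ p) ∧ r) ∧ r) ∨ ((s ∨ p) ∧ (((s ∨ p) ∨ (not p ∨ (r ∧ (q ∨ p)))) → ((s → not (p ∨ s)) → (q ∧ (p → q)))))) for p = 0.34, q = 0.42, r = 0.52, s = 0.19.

0.34

(q ∧ p) = min(0.42, 0.34) = 0.34
((q ∧ p) ∧ r) = min(0.34, 0.52) = 0.34
(((q ∧ p) ∧ r) ∧ r) = min(0.34, 0.52) = 0.34
(s ∨ p) = max(0.19, 0.34) = 0.34
(s ∨ p) = max(0.19, 0.34) = 0.34
not p: Gödel ¬ of 0.34 = 0 (operand ≠ 0)
(q ∨ p) = max(0.42, 0.34) = 0.42
(r ∧ (q ∨ p)) = min(0.52, 0.42) = 0.42
(not p ∨ (r ∧ (q ∨ p))) = max(0, 0.42) = 0.42
((s ∨ p) ∨ (not p ∨ (r ∧ (q ∨ p)))) = max(0.34, 0.42) = 0.42
(p ∨ s) = max(0.34, 0.19) = 0.34
not (p ∨ s): Gödel ¬ of 0.34 = 0 (operand ≠ 0)
(s → not (p ∨ s)): 0.19 > 0, so result = 0
(p → q): 0.34 ≤ 0.42, so result = 1
(q ∧ (p → q)) = min(0.42, 1) = 0.42
((s → not (p ∨ s)) → (q ∧ (p → q))): 0 ≤ 0.42, so result = 1
(((s ∨ p) ∨ (not p ∨ (r ∧ (q ∨ p)))) → ((s → not (p ∨ s)) → (q ∧ (p → q)))): 0.42 ≤ 1, so result = 1
((s ∨ p) ∧ (((s ∨ p) ∨ (not p ∨ (r ∧ (q ∨ p)))) → ((s → not (p ∨ s)) → (q ∧ (p → q))))) = min(0.34, 1) = 0.34
((((q ∧ p) ∧ r) ∧ r) ∨ ((s ∨ p) ∧ (((s ∨ p) ∨ (not p ∨ (r ∧ (q ∨ p)))) → ((s → not (p ∨ s)) → (q ∧ (p → q)))))) = max(0.34, 0.34) = 0.34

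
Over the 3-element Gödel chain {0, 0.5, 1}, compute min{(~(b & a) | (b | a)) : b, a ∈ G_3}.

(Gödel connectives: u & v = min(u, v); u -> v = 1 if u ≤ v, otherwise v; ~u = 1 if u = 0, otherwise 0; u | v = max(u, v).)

The minimum is attained at b = 0.5, a = 0.5:
  (b & a) = min(0.5, 0.5) = 0.5
  ~(b & a): Gödel ¬ of 0.5 = 0 (operand ≠ 0)
  (b | a) = max(0.5, 0.5) = 0.5
  (~(b & a) | (b | a)) = max(0, 0.5) = 0.5
Checking all 9 assignments confirms none give a value below 0.50.

0.50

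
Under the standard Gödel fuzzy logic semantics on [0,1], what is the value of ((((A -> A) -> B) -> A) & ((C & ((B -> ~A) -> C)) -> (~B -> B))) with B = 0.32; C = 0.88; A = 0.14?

(A -> A): 0.14 ≤ 0.14, so result = 1
((A -> A) -> B): 1 > 0.32, so result = 0.32
(((A -> A) -> B) -> A): 0.32 > 0.14, so result = 0.14
~A: Gödel ¬ of 0.14 = 0 (operand ≠ 0)
(B -> ~A): 0.32 > 0, so result = 0
((B -> ~A) -> C): 0 ≤ 0.88, so result = 1
(C & ((B -> ~A) -> C)) = min(0.88, 1) = 0.88
~B: Gödel ¬ of 0.32 = 0 (operand ≠ 0)
(~B -> B): 0 ≤ 0.32, so result = 1
((C & ((B -> ~A) -> C)) -> (~B -> B)): 0.88 ≤ 1, so result = 1
((((A -> A) -> B) -> A) & ((C & ((B -> ~A) -> C)) -> (~B -> B))) = min(0.14, 1) = 0.14

0.14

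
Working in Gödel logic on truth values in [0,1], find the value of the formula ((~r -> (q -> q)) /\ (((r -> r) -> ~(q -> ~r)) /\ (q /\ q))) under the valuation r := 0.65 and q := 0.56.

~r: Gödel ¬ of 0.65 = 0 (operand ≠ 0)
(q -> q): 0.56 ≤ 0.56, so result = 1
(~r -> (q -> q)): 0 ≤ 1, so result = 1
(r -> r): 0.65 ≤ 0.65, so result = 1
~r: Gödel ¬ of 0.65 = 0 (operand ≠ 0)
(q -> ~r): 0.56 > 0, so result = 0
~(q -> ~r): Gödel ¬ of 0 = 1 (operand is 0)
((r -> r) -> ~(q -> ~r)): 1 ≤ 1, so result = 1
(q /\ q) = min(0.56, 0.56) = 0.56
(((r -> r) -> ~(q -> ~r)) /\ (q /\ q)) = min(1, 0.56) = 0.56
((~r -> (q -> q)) /\ (((r -> r) -> ~(q -> ~r)) /\ (q /\ q))) = min(1, 0.56) = 0.56

0.56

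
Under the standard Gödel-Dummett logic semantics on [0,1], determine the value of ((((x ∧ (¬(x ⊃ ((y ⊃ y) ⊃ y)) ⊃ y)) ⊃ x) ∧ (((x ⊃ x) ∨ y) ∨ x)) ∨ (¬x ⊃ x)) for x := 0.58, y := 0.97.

(y ⊃ y): 0.97 ≤ 0.97, so result = 1
((y ⊃ y) ⊃ y): 1 > 0.97, so result = 0.97
(x ⊃ ((y ⊃ y) ⊃ y)): 0.58 ≤ 0.97, so result = 1
¬(x ⊃ ((y ⊃ y) ⊃ y)): Gödel ¬ of 1 = 0 (operand ≠ 0)
(¬(x ⊃ ((y ⊃ y) ⊃ y)) ⊃ y): 0 ≤ 0.97, so result = 1
(x ∧ (¬(x ⊃ ((y ⊃ y) ⊃ y)) ⊃ y)) = min(0.58, 1) = 0.58
((x ∧ (¬(x ⊃ ((y ⊃ y) ⊃ y)) ⊃ y)) ⊃ x): 0.58 ≤ 0.58, so result = 1
(x ⊃ x): 0.58 ≤ 0.58, so result = 1
((x ⊃ x) ∨ y) = max(1, 0.97) = 1
(((x ⊃ x) ∨ y) ∨ x) = max(1, 0.58) = 1
(((x ∧ (¬(x ⊃ ((y ⊃ y) ⊃ y)) ⊃ y)) ⊃ x) ∧ (((x ⊃ x) ∨ y) ∨ x)) = min(1, 1) = 1
¬x: Gödel ¬ of 0.58 = 0 (operand ≠ 0)
(¬x ⊃ x): 0 ≤ 0.58, so result = 1
((((x ∧ (¬(x ⊃ ((y ⊃ y) ⊃ y)) ⊃ y)) ⊃ x) ∧ (((x ⊃ x) ∨ y) ∨ x)) ∨ (¬x ⊃ x)) = max(1, 1) = 1

1.00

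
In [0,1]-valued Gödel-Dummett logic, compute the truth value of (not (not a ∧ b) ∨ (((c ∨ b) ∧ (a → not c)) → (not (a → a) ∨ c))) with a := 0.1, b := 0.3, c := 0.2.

not a: Gödel ¬ of 0.1 = 0 (operand ≠ 0)
(not a ∧ b) = min(0, 0.3) = 0
not (not a ∧ b): Gödel ¬ of 0 = 1 (operand is 0)
(c ∨ b) = max(0.2, 0.3) = 0.3
not c: Gödel ¬ of 0.2 = 0 (operand ≠ 0)
(a → not c): 0.1 > 0, so result = 0
((c ∨ b) ∧ (a → not c)) = min(0.3, 0) = 0
(a → a): 0.1 ≤ 0.1, so result = 1
not (a → a): Gödel ¬ of 1 = 0 (operand ≠ 0)
(not (a → a) ∨ c) = max(0, 0.2) = 0.2
(((c ∨ b) ∧ (a → not c)) → (not (a → a) ∨ c)): 0 ≤ 0.2, so result = 1
(not (not a ∧ b) ∨ (((c ∨ b) ∧ (a → not c)) → (not (a → a) ∨ c))) = max(1, 1) = 1

1.00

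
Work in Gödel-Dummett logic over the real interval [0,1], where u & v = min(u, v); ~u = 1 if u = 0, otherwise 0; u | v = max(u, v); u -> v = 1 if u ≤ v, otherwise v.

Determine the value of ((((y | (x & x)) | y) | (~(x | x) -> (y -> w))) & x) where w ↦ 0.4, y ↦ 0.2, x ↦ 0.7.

(x & x) = min(0.7, 0.7) = 0.7
(y | (x & x)) = max(0.2, 0.7) = 0.7
((y | (x & x)) | y) = max(0.7, 0.2) = 0.7
(x | x) = max(0.7, 0.7) = 0.7
~(x | x): Gödel ¬ of 0.7 = 0 (operand ≠ 0)
(y -> w): 0.2 ≤ 0.4, so result = 1
(~(x | x) -> (y -> w)): 0 ≤ 1, so result = 1
(((y | (x & x)) | y) | (~(x | x) -> (y -> w))) = max(0.7, 1) = 1
((((y | (x & x)) | y) | (~(x | x) -> (y -> w))) & x) = min(1, 0.7) = 0.7

0.70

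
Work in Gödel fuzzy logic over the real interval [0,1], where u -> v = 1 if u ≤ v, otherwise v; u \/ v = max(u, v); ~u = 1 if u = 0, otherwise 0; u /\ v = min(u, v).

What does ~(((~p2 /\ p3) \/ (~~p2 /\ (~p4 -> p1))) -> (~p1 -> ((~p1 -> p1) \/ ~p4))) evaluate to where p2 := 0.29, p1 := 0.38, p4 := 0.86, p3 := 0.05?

0.00

~p2: Gödel ¬ of 0.29 = 0 (operand ≠ 0)
(~p2 /\ p3) = min(0, 0.05) = 0
~p2: Gödel ¬ of 0.29 = 0 (operand ≠ 0)
~~p2: Gödel ¬ of 0 = 1 (operand is 0)
~p4: Gödel ¬ of 0.86 = 0 (operand ≠ 0)
(~p4 -> p1): 0 ≤ 0.38, so result = 1
(~~p2 /\ (~p4 -> p1)) = min(1, 1) = 1
((~p2 /\ p3) \/ (~~p2 /\ (~p4 -> p1))) = max(0, 1) = 1
~p1: Gödel ¬ of 0.38 = 0 (operand ≠ 0)
~p1: Gödel ¬ of 0.38 = 0 (operand ≠ 0)
(~p1 -> p1): 0 ≤ 0.38, so result = 1
~p4: Gödel ¬ of 0.86 = 0 (operand ≠ 0)
((~p1 -> p1) \/ ~p4) = max(1, 0) = 1
(~p1 -> ((~p1 -> p1) \/ ~p4)): 0 ≤ 1, so result = 1
(((~p2 /\ p3) \/ (~~p2 /\ (~p4 -> p1))) -> (~p1 -> ((~p1 -> p1) \/ ~p4))): 1 ≤ 1, so result = 1
~(((~p2 /\ p3) \/ (~~p2 /\ (~p4 -> p1))) -> (~p1 -> ((~p1 -> p1) \/ ~p4))): Gödel ¬ of 1 = 0 (operand ≠ 0)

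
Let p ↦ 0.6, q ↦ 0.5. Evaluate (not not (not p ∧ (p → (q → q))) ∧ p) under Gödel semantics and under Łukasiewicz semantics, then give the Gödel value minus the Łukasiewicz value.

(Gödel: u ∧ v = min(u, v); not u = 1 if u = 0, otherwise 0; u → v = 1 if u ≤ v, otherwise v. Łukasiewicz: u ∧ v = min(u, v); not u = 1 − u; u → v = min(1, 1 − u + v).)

-0.40

Gödel evaluation:
  not p: Gödel ¬ of 0.6 = 0 (operand ≠ 0)
  (q → q): 0.5 ≤ 0.5, so result = 1
  (p → (q → q)): 0.6 ≤ 1, so result = 1
  (not p ∧ (p → (q → q))) = min(0, 1) = 0
  not (not p ∧ (p → (q → q))): Gödel ¬ of 0 = 1 (operand is 0)
  not not (not p ∧ (p → (q → q))): Gödel ¬ of 1 = 0 (operand ≠ 0)
  (not not (not p ∧ (p → (q → q))) ∧ p) = min(0, 0.6) = 0
  Gödel value = 0
Łukasiewicz evaluation:
  not p: Łukasiewicz ¬ gives 1 − 0.6 = 0.4
  (q → q): min(1, 1 − 0.5 + 0.5) = 1
  (p → (q → q)): min(1, 1 − 0.6 + 1) = 1
  (not p ∧ (p → (q → q))) = min(0.4, 1) = 0.4
  not (not p ∧ (p → (q → q))): Łukasiewicz ¬ gives 1 − 0.4 = 0.6
  not not (not p ∧ (p → (q → q))): Łukasiewicz ¬ gives 1 − 0.6 = 0.4
  (not not (not p ∧ (p → (q → q))) ∧ p) = min(0.4, 0.6) = 0.4
  Łukasiewicz value = 0.4
Difference: 0 − 0.4 = -0.40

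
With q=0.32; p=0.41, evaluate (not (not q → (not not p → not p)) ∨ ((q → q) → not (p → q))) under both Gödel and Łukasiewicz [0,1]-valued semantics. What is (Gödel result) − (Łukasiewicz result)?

-0.09

Gödel evaluation:
  not q: Gödel ¬ of 0.32 = 0 (operand ≠ 0)
  not p: Gödel ¬ of 0.41 = 0 (operand ≠ 0)
  not not p: Gödel ¬ of 0 = 1 (operand is 0)
  not p: Gödel ¬ of 0.41 = 0 (operand ≠ 0)
  (not not p → not p): 1 > 0, so result = 0
  (not q → (not not p → not p)): 0 ≤ 0, so result = 1
  not (not q → (not not p → not p)): Gödel ¬ of 1 = 0 (operand ≠ 0)
  (q → q): 0.32 ≤ 0.32, so result = 1
  (p → q): 0.41 > 0.32, so result = 0.32
  not (p → q): Gödel ¬ of 0.32 = 0 (operand ≠ 0)
  ((q → q) → not (p → q)): 1 > 0, so result = 0
  (not (not q → (not not p → not p)) ∨ ((q → q) → not (p → q))) = max(0, 0) = 0
  Gödel value = 0
Łukasiewicz evaluation:
  not q: Łukasiewicz ¬ gives 1 − 0.32 = 0.68
  not p: Łukasiewicz ¬ gives 1 − 0.41 = 0.59
  not not p: Łukasiewicz ¬ gives 1 − 0.59 = 0.41
  not p: Łukasiewicz ¬ gives 1 − 0.41 = 0.59
  (not not p → not p): min(1, 1 − 0.41 + 0.59) = 1
  (not q → (not not p → not p)): min(1, 1 − 0.68 + 1) = 1
  not (not q → (not not p → not p)): Łukasiewicz ¬ gives 1 − 1 = 0
  (q → q): min(1, 1 − 0.32 + 0.32) = 1
  (p → q): min(1, 1 − 0.41 + 0.32) = 0.91
  not (p → q): Łukasiewicz ¬ gives 1 − 0.91 = 0.09
  ((q → q) → not (p → q)): min(1, 1 − 1 + 0.09) = 0.09
  (not (not q → (not not p → not p)) ∨ ((q → q) → not (p → q))) = max(0, 0.09) = 0.09
  Łukasiewicz value = 0.09
Difference: 0 − 0.09 = -0.09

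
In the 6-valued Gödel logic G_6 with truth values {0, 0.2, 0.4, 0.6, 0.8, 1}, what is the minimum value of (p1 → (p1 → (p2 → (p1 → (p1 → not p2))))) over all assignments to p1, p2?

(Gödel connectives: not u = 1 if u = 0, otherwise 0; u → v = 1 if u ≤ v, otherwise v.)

0.00

The minimum is attained at p1 = 0.2, p2 = 0.2:
  not p2: Gödel ¬ of 0.2 = 0 (operand ≠ 0)
  (p1 → not p2): 0.2 > 0, so result = 0
  (p1 → (p1 → not p2)): 0.2 > 0, so result = 0
  (p2 → (p1 → (p1 → not p2))): 0.2 > 0, so result = 0
  (p1 → (p2 → (p1 → (p1 → not p2)))): 0.2 > 0, so result = 0
  (p1 → (p1 → (p2 → (p1 → (p1 → not p2))))): 0.2 > 0, so result = 0
Checking all 36 assignments confirms none give a value below 0.00.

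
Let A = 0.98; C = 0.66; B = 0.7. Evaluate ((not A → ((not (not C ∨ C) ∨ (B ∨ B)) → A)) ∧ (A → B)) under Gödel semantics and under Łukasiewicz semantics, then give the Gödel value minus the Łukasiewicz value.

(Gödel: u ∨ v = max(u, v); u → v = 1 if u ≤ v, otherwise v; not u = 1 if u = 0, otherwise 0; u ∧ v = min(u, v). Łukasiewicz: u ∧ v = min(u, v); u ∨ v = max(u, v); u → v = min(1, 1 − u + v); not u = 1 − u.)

Gödel evaluation:
  not A: Gödel ¬ of 0.98 = 0 (operand ≠ 0)
  not C: Gödel ¬ of 0.66 = 0 (operand ≠ 0)
  (not C ∨ C) = max(0, 0.66) = 0.66
  not (not C ∨ C): Gödel ¬ of 0.66 = 0 (operand ≠ 0)
  (B ∨ B) = max(0.7, 0.7) = 0.7
  (not (not C ∨ C) ∨ (B ∨ B)) = max(0, 0.7) = 0.7
  ((not (not C ∨ C) ∨ (B ∨ B)) → A): 0.7 ≤ 0.98, so result = 1
  (not A → ((not (not C ∨ C) ∨ (B ∨ B)) → A)): 0 ≤ 1, so result = 1
  (A → B): 0.98 > 0.7, so result = 0.7
  ((not A → ((not (not C ∨ C) ∨ (B ∨ B)) → A)) ∧ (A → B)) = min(1, 0.7) = 0.7
  Gödel value = 0.7
Łukasiewicz evaluation:
  not A: Łukasiewicz ¬ gives 1 − 0.98 = 0.02
  not C: Łukasiewicz ¬ gives 1 − 0.66 = 0.34
  (not C ∨ C) = max(0.34, 0.66) = 0.66
  not (not C ∨ C): Łukasiewicz ¬ gives 1 − 0.66 = 0.34
  (B ∨ B) = max(0.7, 0.7) = 0.7
  (not (not C ∨ C) ∨ (B ∨ B)) = max(0.34, 0.7) = 0.7
  ((not (not C ∨ C) ∨ (B ∨ B)) → A): min(1, 1 − 0.7 + 0.98) = 1
  (not A → ((not (not C ∨ C) ∨ (B ∨ B)) → A)): min(1, 1 − 0.02 + 1) = 1
  (A → B): min(1, 1 − 0.98 + 0.7) = 0.72
  ((not A → ((not (not C ∨ C) ∨ (B ∨ B)) → A)) ∧ (A → B)) = min(1, 0.72) = 0.72
  Łukasiewicz value = 0.72
Difference: 0.7 − 0.72 = -0.02

-0.02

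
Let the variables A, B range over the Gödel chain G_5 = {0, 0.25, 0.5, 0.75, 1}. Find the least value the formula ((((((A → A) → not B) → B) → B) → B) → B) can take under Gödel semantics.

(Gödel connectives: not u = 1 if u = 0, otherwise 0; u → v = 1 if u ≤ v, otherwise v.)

The minimum is attained at A = 0, B = 0.25:
  (A → A): 0 ≤ 0, so result = 1
  not B: Gödel ¬ of 0.25 = 0 (operand ≠ 0)
  ((A → A) → not B): 1 > 0, so result = 0
  (((A → A) → not B) → B): 0 ≤ 0.25, so result = 1
  ((((A → A) → not B) → B) → B): 1 > 0.25, so result = 0.25
  (((((A → A) → not B) → B) → B) → B): 0.25 ≤ 0.25, so result = 1
  ((((((A → A) → not B) → B) → B) → B) → B): 1 > 0.25, so result = 0.25
Checking all 25 assignments confirms none give a value below 0.25.

0.25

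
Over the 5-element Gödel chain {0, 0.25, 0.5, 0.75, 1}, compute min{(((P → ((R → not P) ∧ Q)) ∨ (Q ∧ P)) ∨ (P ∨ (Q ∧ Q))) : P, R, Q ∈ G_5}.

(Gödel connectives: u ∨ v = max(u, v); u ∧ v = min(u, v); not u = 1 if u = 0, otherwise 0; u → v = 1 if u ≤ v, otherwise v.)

0.25

The minimum is attained at P = 0.25, R = 0, Q = 0:
  not P: Gödel ¬ of 0.25 = 0 (operand ≠ 0)
  (R → not P): 0 ≤ 0, so result = 1
  ((R → not P) ∧ Q) = min(1, 0) = 0
  (P → ((R → not P) ∧ Q)): 0.25 > 0, so result = 0
  (Q ∧ P) = min(0, 0.25) = 0
  ((P → ((R → not P) ∧ Q)) ∨ (Q ∧ P)) = max(0, 0) = 0
  (Q ∧ Q) = min(0, 0) = 0
  (P ∨ (Q ∧ Q)) = max(0.25, 0) = 0.25
  (((P → ((R → not P) ∧ Q)) ∨ (Q ∧ P)) ∨ (P ∨ (Q ∧ Q))) = max(0, 0.25) = 0.25
Checking all 125 assignments confirms none give a value below 0.25.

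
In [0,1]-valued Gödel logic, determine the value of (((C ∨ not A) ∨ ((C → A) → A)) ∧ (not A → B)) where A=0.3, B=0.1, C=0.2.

not A: Gödel ¬ of 0.3 = 0 (operand ≠ 0)
(C ∨ not A) = max(0.2, 0) = 0.2
(C → A): 0.2 ≤ 0.3, so result = 1
((C → A) → A): 1 > 0.3, so result = 0.3
((C ∨ not A) ∨ ((C → A) → A)) = max(0.2, 0.3) = 0.3
not A: Gödel ¬ of 0.3 = 0 (operand ≠ 0)
(not A → B): 0 ≤ 0.1, so result = 1
(((C ∨ not A) ∨ ((C → A) → A)) ∧ (not A → B)) = min(0.3, 1) = 0.3

0.30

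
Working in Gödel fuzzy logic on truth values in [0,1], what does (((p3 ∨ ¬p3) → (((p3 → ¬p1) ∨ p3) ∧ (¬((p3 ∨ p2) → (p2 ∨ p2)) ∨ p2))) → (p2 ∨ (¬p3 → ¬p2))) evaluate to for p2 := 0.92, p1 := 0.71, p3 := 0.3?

1.00

¬p3: Gödel ¬ of 0.3 = 0 (operand ≠ 0)
(p3 ∨ ¬p3) = max(0.3, 0) = 0.3
¬p1: Gödel ¬ of 0.71 = 0 (operand ≠ 0)
(p3 → ¬p1): 0.3 > 0, so result = 0
((p3 → ¬p1) ∨ p3) = max(0, 0.3) = 0.3
(p3 ∨ p2) = max(0.3, 0.92) = 0.92
(p2 ∨ p2) = max(0.92, 0.92) = 0.92
((p3 ∨ p2) → (p2 ∨ p2)): 0.92 ≤ 0.92, so result = 1
¬((p3 ∨ p2) → (p2 ∨ p2)): Gödel ¬ of 1 = 0 (operand ≠ 0)
(¬((p3 ∨ p2) → (p2 ∨ p2)) ∨ p2) = max(0, 0.92) = 0.92
(((p3 → ¬p1) ∨ p3) ∧ (¬((p3 ∨ p2) → (p2 ∨ p2)) ∨ p2)) = min(0.3, 0.92) = 0.3
((p3 ∨ ¬p3) → (((p3 → ¬p1) ∨ p3) ∧ (¬((p3 ∨ p2) → (p2 ∨ p2)) ∨ p2))): 0.3 ≤ 0.3, so result = 1
¬p3: Gödel ¬ of 0.3 = 0 (operand ≠ 0)
¬p2: Gödel ¬ of 0.92 = 0 (operand ≠ 0)
(¬p3 → ¬p2): 0 ≤ 0, so result = 1
(p2 ∨ (¬p3 → ¬p2)) = max(0.92, 1) = 1
(((p3 ∨ ¬p3) → (((p3 → ¬p1) ∨ p3) ∧ (¬((p3 ∨ p2) → (p2 ∨ p2)) ∨ p2))) → (p2 ∨ (¬p3 → ¬p2))): 1 ≤ 1, so result = 1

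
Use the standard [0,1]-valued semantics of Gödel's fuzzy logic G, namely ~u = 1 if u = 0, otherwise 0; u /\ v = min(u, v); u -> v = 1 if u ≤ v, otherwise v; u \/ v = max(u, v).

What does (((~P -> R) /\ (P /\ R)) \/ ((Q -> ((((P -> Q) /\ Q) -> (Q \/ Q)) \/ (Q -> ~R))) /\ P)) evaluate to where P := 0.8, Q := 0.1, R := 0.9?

~P: Gödel ¬ of 0.8 = 0 (operand ≠ 0)
(~P -> R): 0 ≤ 0.9, so result = 1
(P /\ R) = min(0.8, 0.9) = 0.8
((~P -> R) /\ (P /\ R)) = min(1, 0.8) = 0.8
(P -> Q): 0.8 > 0.1, so result = 0.1
((P -> Q) /\ Q) = min(0.1, 0.1) = 0.1
(Q \/ Q) = max(0.1, 0.1) = 0.1
(((P -> Q) /\ Q) -> (Q \/ Q)): 0.1 ≤ 0.1, so result = 1
~R: Gödel ¬ of 0.9 = 0 (operand ≠ 0)
(Q -> ~R): 0.1 > 0, so result = 0
((((P -> Q) /\ Q) -> (Q \/ Q)) \/ (Q -> ~R)) = max(1, 0) = 1
(Q -> ((((P -> Q) /\ Q) -> (Q \/ Q)) \/ (Q -> ~R))): 0.1 ≤ 1, so result = 1
((Q -> ((((P -> Q) /\ Q) -> (Q \/ Q)) \/ (Q -> ~R))) /\ P) = min(1, 0.8) = 0.8
(((~P -> R) /\ (P /\ R)) \/ ((Q -> ((((P -> Q) /\ Q) -> (Q \/ Q)) \/ (Q -> ~R))) /\ P)) = max(0.8, 0.8) = 0.8

0.80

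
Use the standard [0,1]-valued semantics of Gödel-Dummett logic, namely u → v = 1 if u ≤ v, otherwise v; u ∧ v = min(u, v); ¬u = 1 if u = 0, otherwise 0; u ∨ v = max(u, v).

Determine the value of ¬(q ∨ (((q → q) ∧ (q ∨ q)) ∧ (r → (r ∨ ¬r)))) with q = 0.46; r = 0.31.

(q → q): 0.46 ≤ 0.46, so result = 1
(q ∨ q) = max(0.46, 0.46) = 0.46
((q → q) ∧ (q ∨ q)) = min(1, 0.46) = 0.46
¬r: Gödel ¬ of 0.31 = 0 (operand ≠ 0)
(r ∨ ¬r) = max(0.31, 0) = 0.31
(r → (r ∨ ¬r)): 0.31 ≤ 0.31, so result = 1
(((q → q) ∧ (q ∨ q)) ∧ (r → (r ∨ ¬r))) = min(0.46, 1) = 0.46
(q ∨ (((q → q) ∧ (q ∨ q)) ∧ (r → (r ∨ ¬r)))) = max(0.46, 0.46) = 0.46
¬(q ∨ (((q → q) ∧ (q ∨ q)) ∧ (r → (r ∨ ¬r)))): Gödel ¬ of 0.46 = 0 (operand ≠ 0)

0.00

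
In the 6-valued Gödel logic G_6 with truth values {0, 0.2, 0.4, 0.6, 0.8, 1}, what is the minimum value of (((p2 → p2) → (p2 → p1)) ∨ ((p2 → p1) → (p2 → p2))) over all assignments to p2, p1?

1.00

Every assignment gives 1. For instance at p2 = 0, p1 = 0:
  (p2 → p2): 0 ≤ 0, so result = 1
  (p2 → p1): 0 ≤ 0, so result = 1
  ((p2 → p2) → (p2 → p1)): 1 ≤ 1, so result = 1
  (p2 → p1): 0 ≤ 0, so result = 1
  (p2 → p2): 0 ≤ 0, so result = 1
  ((p2 → p1) → (p2 → p2)): 1 ≤ 1, so result = 1
  (((p2 → p2) → (p2 → p1)) ∨ ((p2 → p1) → (p2 → p2))) = max(1, 1) = 1
All 36 assignments give value 1 — the formula is a G_6-tautology.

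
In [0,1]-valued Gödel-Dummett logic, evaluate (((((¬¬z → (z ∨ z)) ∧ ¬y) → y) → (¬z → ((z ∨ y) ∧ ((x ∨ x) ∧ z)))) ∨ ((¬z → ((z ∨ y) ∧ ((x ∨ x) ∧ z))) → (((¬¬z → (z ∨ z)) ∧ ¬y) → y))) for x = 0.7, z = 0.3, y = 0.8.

1.00

¬z: Gödel ¬ of 0.3 = 0 (operand ≠ 0)
¬¬z: Gödel ¬ of 0 = 1 (operand is 0)
(z ∨ z) = max(0.3, 0.3) = 0.3
(¬¬z → (z ∨ z)): 1 > 0.3, so result = 0.3
¬y: Gödel ¬ of 0.8 = 0 (operand ≠ 0)
((¬¬z → (z ∨ z)) ∧ ¬y) = min(0.3, 0) = 0
(((¬¬z → (z ∨ z)) ∧ ¬y) → y): 0 ≤ 0.8, so result = 1
¬z: Gödel ¬ of 0.3 = 0 (operand ≠ 0)
(z ∨ y) = max(0.3, 0.8) = 0.8
(x ∨ x) = max(0.7, 0.7) = 0.7
((x ∨ x) ∧ z) = min(0.7, 0.3) = 0.3
((z ∨ y) ∧ ((x ∨ x) ∧ z)) = min(0.8, 0.3) = 0.3
(¬z → ((z ∨ y) ∧ ((x ∨ x) ∧ z))): 0 ≤ 0.3, so result = 1
((((¬¬z → (z ∨ z)) ∧ ¬y) → y) → (¬z → ((z ∨ y) ∧ ((x ∨ x) ∧ z)))): 1 ≤ 1, so result = 1
¬z: Gödel ¬ of 0.3 = 0 (operand ≠ 0)
(z ∨ y) = max(0.3, 0.8) = 0.8
(x ∨ x) = max(0.7, 0.7) = 0.7
((x ∨ x) ∧ z) = min(0.7, 0.3) = 0.3
((z ∨ y) ∧ ((x ∨ x) ∧ z)) = min(0.8, 0.3) = 0.3
(¬z → ((z ∨ y) ∧ ((x ∨ x) ∧ z))): 0 ≤ 0.3, so result = 1
¬z: Gödel ¬ of 0.3 = 0 (operand ≠ 0)
¬¬z: Gödel ¬ of 0 = 1 (operand is 0)
(z ∨ z) = max(0.3, 0.3) = 0.3
(¬¬z → (z ∨ z)): 1 > 0.3, so result = 0.3
¬y: Gödel ¬ of 0.8 = 0 (operand ≠ 0)
((¬¬z → (z ∨ z)) ∧ ¬y) = min(0.3, 0) = 0
(((¬¬z → (z ∨ z)) ∧ ¬y) → y): 0 ≤ 0.8, so result = 1
((¬z → ((z ∨ y) ∧ ((x ∨ x) ∧ z))) → (((¬¬z → (z ∨ z)) ∧ ¬y) → y)): 1 ≤ 1, so result = 1
(((((¬¬z → (z ∨ z)) ∧ ¬y) → y) → (¬z → ((z ∨ y) ∧ ((x ∨ x) ∧ z)))) ∨ ((¬z → ((z ∨ y) ∧ ((x ∨ x) ∧ z))) → (((¬¬z → (z ∨ z)) ∧ ¬y) → y))) = max(1, 1) = 1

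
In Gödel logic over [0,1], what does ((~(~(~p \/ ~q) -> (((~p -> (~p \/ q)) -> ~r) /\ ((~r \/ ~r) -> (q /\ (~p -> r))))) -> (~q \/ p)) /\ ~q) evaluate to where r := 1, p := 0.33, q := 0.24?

~p: Gödel ¬ of 0.33 = 0 (operand ≠ 0)
~q: Gödel ¬ of 0.24 = 0 (operand ≠ 0)
(~p \/ ~q) = max(0, 0) = 0
~(~p \/ ~q): Gödel ¬ of 0 = 1 (operand is 0)
~p: Gödel ¬ of 0.33 = 0 (operand ≠ 0)
~p: Gödel ¬ of 0.33 = 0 (operand ≠ 0)
(~p \/ q) = max(0, 0.24) = 0.24
(~p -> (~p \/ q)): 0 ≤ 0.24, so result = 1
~r: Gödel ¬ of 1 = 0 (operand ≠ 0)
((~p -> (~p \/ q)) -> ~r): 1 > 0, so result = 0
~r: Gödel ¬ of 1 = 0 (operand ≠ 0)
~r: Gödel ¬ of 1 = 0 (operand ≠ 0)
(~r \/ ~r) = max(0, 0) = 0
~p: Gödel ¬ of 0.33 = 0 (operand ≠ 0)
(~p -> r): 0 ≤ 1, so result = 1
(q /\ (~p -> r)) = min(0.24, 1) = 0.24
((~r \/ ~r) -> (q /\ (~p -> r))): 0 ≤ 0.24, so result = 1
(((~p -> (~p \/ q)) -> ~r) /\ ((~r \/ ~r) -> (q /\ (~p -> r)))) = min(0, 1) = 0
(~(~p \/ ~q) -> (((~p -> (~p \/ q)) -> ~r) /\ ((~r \/ ~r) -> (q /\ (~p -> r))))): 1 > 0, so result = 0
~(~(~p \/ ~q) -> (((~p -> (~p \/ q)) -> ~r) /\ ((~r \/ ~r) -> (q /\ (~p -> r))))): Gödel ¬ of 0 = 1 (operand is 0)
~q: Gödel ¬ of 0.24 = 0 (operand ≠ 0)
(~q \/ p) = max(0, 0.33) = 0.33
(~(~(~p \/ ~q) -> (((~p -> (~p \/ q)) -> ~r) /\ ((~r \/ ~r) -> (q /\ (~p -> r))))) -> (~q \/ p)): 1 > 0.33, so result = 0.33
~q: Gödel ¬ of 0.24 = 0 (operand ≠ 0)
((~(~(~p \/ ~q) -> (((~p -> (~p \/ q)) -> ~r) /\ ((~r \/ ~r) -> (q /\ (~p -> r))))) -> (~q \/ p)) /\ ~q) = min(0.33, 0) = 0

0.00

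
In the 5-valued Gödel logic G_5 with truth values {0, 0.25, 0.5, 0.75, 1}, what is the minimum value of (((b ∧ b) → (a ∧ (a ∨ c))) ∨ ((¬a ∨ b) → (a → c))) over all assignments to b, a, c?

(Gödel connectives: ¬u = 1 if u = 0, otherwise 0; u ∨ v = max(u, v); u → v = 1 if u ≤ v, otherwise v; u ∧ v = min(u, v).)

The minimum is attained at b = 0.5, a = 0.25, c = 0:
  (b ∧ b) = min(0.5, 0.5) = 0.5
  (a ∨ c) = max(0.25, 0) = 0.25
  (a ∧ (a ∨ c)) = min(0.25, 0.25) = 0.25
  ((b ∧ b) → (a ∧ (a ∨ c))): 0.5 > 0.25, so result = 0.25
  ¬a: Gödel ¬ of 0.25 = 0 (operand ≠ 0)
  (¬a ∨ b) = max(0, 0.5) = 0.5
  (a → c): 0.25 > 0, so result = 0
  ((¬a ∨ b) → (a → c)): 0.5 > 0, so result = 0
  (((b ∧ b) → (a ∧ (a ∨ c))) ∨ ((¬a ∨ b) → (a → c))) = max(0.25, 0) = 0.25
Checking all 125 assignments confirms none give a value below 0.25.

0.25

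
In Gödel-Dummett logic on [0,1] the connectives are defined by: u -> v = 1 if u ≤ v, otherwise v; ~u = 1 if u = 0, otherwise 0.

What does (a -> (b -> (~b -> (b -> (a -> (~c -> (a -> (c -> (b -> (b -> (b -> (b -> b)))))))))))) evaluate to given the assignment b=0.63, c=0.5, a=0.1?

~b: Gödel ¬ of 0.63 = 0 (operand ≠ 0)
~c: Gödel ¬ of 0.5 = 0 (operand ≠ 0)
(b -> b): 0.63 ≤ 0.63, so result = 1
(b -> (b -> b)): 0.63 ≤ 1, so result = 1
(b -> (b -> (b -> b))): 0.63 ≤ 1, so result = 1
(b -> (b -> (b -> (b -> b)))): 0.63 ≤ 1, so result = 1
(c -> (b -> (b -> (b -> (b -> b))))): 0.5 ≤ 1, so result = 1
(a -> (c -> (b -> (b -> (b -> (b -> b)))))): 0.1 ≤ 1, so result = 1
(~c -> (a -> (c -> (b -> (b -> (b -> (b -> b))))))): 0 ≤ 1, so result = 1
(a -> (~c -> (a -> (c -> (b -> (b -> (b -> (b -> b)))))))): 0.1 ≤ 1, so result = 1
(b -> (a -> (~c -> (a -> (c -> (b -> (b -> (b -> (b -> b))))))))): 0.63 ≤ 1, so result = 1
(~b -> (b -> (a -> (~c -> (a -> (c -> (b -> (b -> (b -> (b -> b)))))))))): 0 ≤ 1, so result = 1
(b -> (~b -> (b -> (a -> (~c -> (a -> (c -> (b -> (b -> (b -> (b -> b))))))))))): 0.63 ≤ 1, so result = 1
(a -> (b -> (~b -> (b -> (a -> (~c -> (a -> (c -> (b -> (b -> (b -> (b -> b)))))))))))): 0.1 ≤ 1, so result = 1

1.00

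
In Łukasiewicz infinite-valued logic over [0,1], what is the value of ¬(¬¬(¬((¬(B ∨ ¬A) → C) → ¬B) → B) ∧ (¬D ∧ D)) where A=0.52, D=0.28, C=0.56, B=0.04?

¬A: Łukasiewicz ¬ gives 1 − 0.52 = 0.48
(B ∨ ¬A) = max(0.04, 0.48) = 0.48
¬(B ∨ ¬A): Łukasiewicz ¬ gives 1 − 0.48 = 0.52
(¬(B ∨ ¬A) → C): min(1, 1 − 0.52 + 0.56) = 1
¬B: Łukasiewicz ¬ gives 1 − 0.04 = 0.96
((¬(B ∨ ¬A) → C) → ¬B): min(1, 1 − 1 + 0.96) = 0.96
¬((¬(B ∨ ¬A) → C) → ¬B): Łukasiewicz ¬ gives 1 − 0.96 = 0.04
(¬((¬(B ∨ ¬A) → C) → ¬B) → B): min(1, 1 − 0.04 + 0.04) = 1
¬(¬((¬(B ∨ ¬A) → C) → ¬B) → B): Łukasiewicz ¬ gives 1 − 1 = 0
¬¬(¬((¬(B ∨ ¬A) → C) → ¬B) → B): Łukasiewicz ¬ gives 1 − 0 = 1
¬D: Łukasiewicz ¬ gives 1 − 0.28 = 0.72
(¬D ∧ D) = min(0.72, 0.28) = 0.28
(¬¬(¬((¬(B ∨ ¬A) → C) → ¬B) → B) ∧ (¬D ∧ D)) = min(1, 0.28) = 0.28
¬(¬¬(¬((¬(B ∨ ¬A) → C) → ¬B) → B) ∧ (¬D ∧ D)): Łukasiewicz ¬ gives 1 − 0.28 = 0.72

0.72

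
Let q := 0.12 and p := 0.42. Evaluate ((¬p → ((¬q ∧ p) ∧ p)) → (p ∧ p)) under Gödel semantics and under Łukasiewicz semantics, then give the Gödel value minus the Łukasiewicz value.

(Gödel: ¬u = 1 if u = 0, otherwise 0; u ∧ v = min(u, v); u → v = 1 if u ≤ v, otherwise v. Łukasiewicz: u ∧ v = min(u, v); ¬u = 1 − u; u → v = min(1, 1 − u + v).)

-0.16

Gödel evaluation:
  ¬p: Gödel ¬ of 0.42 = 0 (operand ≠ 0)
  ¬q: Gödel ¬ of 0.12 = 0 (operand ≠ 0)
  (¬q ∧ p) = min(0, 0.42) = 0
  ((¬q ∧ p) ∧ p) = min(0, 0.42) = 0
  (¬p → ((¬q ∧ p) ∧ p)): 0 ≤ 0, so result = 1
  (p ∧ p) = min(0.42, 0.42) = 0.42
  ((¬p → ((¬q ∧ p) ∧ p)) → (p ∧ p)): 1 > 0.42, so result = 0.42
  Gödel value = 0.42
Łukasiewicz evaluation:
  ¬p: Łukasiewicz ¬ gives 1 − 0.42 = 0.58
  ¬q: Łukasiewicz ¬ gives 1 − 0.12 = 0.88
  (¬q ∧ p) = min(0.88, 0.42) = 0.42
  ((¬q ∧ p) ∧ p) = min(0.42, 0.42) = 0.42
  (¬p → ((¬q ∧ p) ∧ p)): min(1, 1 − 0.58 + 0.42) = 0.84
  (p ∧ p) = min(0.42, 0.42) = 0.42
  ((¬p → ((¬q ∧ p) ∧ p)) → (p ∧ p)): min(1, 1 − 0.84 + 0.42) = 0.58
  Łukasiewicz value = 0.58
Difference: 0.42 − 0.58 = -0.16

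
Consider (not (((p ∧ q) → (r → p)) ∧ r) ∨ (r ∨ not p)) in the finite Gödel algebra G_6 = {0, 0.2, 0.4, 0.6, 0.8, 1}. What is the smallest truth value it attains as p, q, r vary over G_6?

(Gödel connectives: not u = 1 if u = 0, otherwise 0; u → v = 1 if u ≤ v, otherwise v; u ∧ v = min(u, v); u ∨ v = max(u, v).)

0.20

The minimum is attained at p = 0.2, q = 0, r = 0.2:
  (p ∧ q) = min(0.2, 0) = 0
  (r → p): 0.2 ≤ 0.2, so result = 1
  ((p ∧ q) → (r → p)): 0 ≤ 1, so result = 1
  (((p ∧ q) → (r → p)) ∧ r) = min(1, 0.2) = 0.2
  not (((p ∧ q) → (r → p)) ∧ r): Gödel ¬ of 0.2 = 0 (operand ≠ 0)
  not p: Gödel ¬ of 0.2 = 0 (operand ≠ 0)
  (r ∨ not p) = max(0.2, 0) = 0.2
  (not (((p ∧ q) → (r → p)) ∧ r) ∨ (r ∨ not p)) = max(0, 0.2) = 0.2
Checking all 216 assignments confirms none give a value below 0.20.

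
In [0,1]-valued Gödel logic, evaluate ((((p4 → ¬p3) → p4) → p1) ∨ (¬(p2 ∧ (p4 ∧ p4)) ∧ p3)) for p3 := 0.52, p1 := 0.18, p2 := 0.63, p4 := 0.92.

0.18

¬p3: Gödel ¬ of 0.52 = 0 (operand ≠ 0)
(p4 → ¬p3): 0.92 > 0, so result = 0
((p4 → ¬p3) → p4): 0 ≤ 0.92, so result = 1
(((p4 → ¬p3) → p4) → p1): 1 > 0.18, so result = 0.18
(p4 ∧ p4) = min(0.92, 0.92) = 0.92
(p2 ∧ (p4 ∧ p4)) = min(0.63, 0.92) = 0.63
¬(p2 ∧ (p4 ∧ p4)): Gödel ¬ of 0.63 = 0 (operand ≠ 0)
(¬(p2 ∧ (p4 ∧ p4)) ∧ p3) = min(0, 0.52) = 0
((((p4 → ¬p3) → p4) → p1) ∨ (¬(p2 ∧ (p4 ∧ p4)) ∧ p3)) = max(0.18, 0) = 0.18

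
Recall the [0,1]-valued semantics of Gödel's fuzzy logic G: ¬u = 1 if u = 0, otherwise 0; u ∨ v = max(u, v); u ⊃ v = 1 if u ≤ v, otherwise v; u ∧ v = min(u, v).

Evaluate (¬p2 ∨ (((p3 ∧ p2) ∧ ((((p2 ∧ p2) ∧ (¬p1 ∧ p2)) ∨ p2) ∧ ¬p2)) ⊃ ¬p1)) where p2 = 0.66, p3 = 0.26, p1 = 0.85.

1.00

¬p2: Gödel ¬ of 0.66 = 0 (operand ≠ 0)
(p3 ∧ p2) = min(0.26, 0.66) = 0.26
(p2 ∧ p2) = min(0.66, 0.66) = 0.66
¬p1: Gödel ¬ of 0.85 = 0 (operand ≠ 0)
(¬p1 ∧ p2) = min(0, 0.66) = 0
((p2 ∧ p2) ∧ (¬p1 ∧ p2)) = min(0.66, 0) = 0
(((p2 ∧ p2) ∧ (¬p1 ∧ p2)) ∨ p2) = max(0, 0.66) = 0.66
¬p2: Gödel ¬ of 0.66 = 0 (operand ≠ 0)
((((p2 ∧ p2) ∧ (¬p1 ∧ p2)) ∨ p2) ∧ ¬p2) = min(0.66, 0) = 0
((p3 ∧ p2) ∧ ((((p2 ∧ p2) ∧ (¬p1 ∧ p2)) ∨ p2) ∧ ¬p2)) = min(0.26, 0) = 0
¬p1: Gödel ¬ of 0.85 = 0 (operand ≠ 0)
(((p3 ∧ p2) ∧ ((((p2 ∧ p2) ∧ (¬p1 ∧ p2)) ∨ p2) ∧ ¬p2)) ⊃ ¬p1): 0 ≤ 0, so result = 1
(¬p2 ∨ (((p3 ∧ p2) ∧ ((((p2 ∧ p2) ∧ (¬p1 ∧ p2)) ∨ p2) ∧ ¬p2)) ⊃ ¬p1)) = max(0, 1) = 1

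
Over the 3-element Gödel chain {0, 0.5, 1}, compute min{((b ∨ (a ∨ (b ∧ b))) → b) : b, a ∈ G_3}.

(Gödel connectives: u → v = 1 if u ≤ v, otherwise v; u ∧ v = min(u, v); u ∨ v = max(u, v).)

0.00

The minimum is attained at b = 0, a = 0.5:
  (b ∧ b) = min(0, 0) = 0
  (a ∨ (b ∧ b)) = max(0.5, 0) = 0.5
  (b ∨ (a ∨ (b ∧ b))) = max(0, 0.5) = 0.5
  ((b ∨ (a ∨ (b ∧ b))) → b): 0.5 > 0, so result = 0
Checking all 9 assignments confirms none give a value below 0.00.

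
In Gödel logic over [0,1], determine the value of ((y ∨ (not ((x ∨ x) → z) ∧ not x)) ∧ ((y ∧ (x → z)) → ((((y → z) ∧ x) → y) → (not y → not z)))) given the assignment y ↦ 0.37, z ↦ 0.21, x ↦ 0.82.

0.37

(x ∨ x) = max(0.82, 0.82) = 0.82
((x ∨ x) → z): 0.82 > 0.21, so result = 0.21
not ((x ∨ x) → z): Gödel ¬ of 0.21 = 0 (operand ≠ 0)
not x: Gödel ¬ of 0.82 = 0 (operand ≠ 0)
(not ((x ∨ x) → z) ∧ not x) = min(0, 0) = 0
(y ∨ (not ((x ∨ x) → z) ∧ not x)) = max(0.37, 0) = 0.37
(x → z): 0.82 > 0.21, so result = 0.21
(y ∧ (x → z)) = min(0.37, 0.21) = 0.21
(y → z): 0.37 > 0.21, so result = 0.21
((y → z) ∧ x) = min(0.21, 0.82) = 0.21
(((y → z) ∧ x) → y): 0.21 ≤ 0.37, so result = 1
not y: Gödel ¬ of 0.37 = 0 (operand ≠ 0)
not z: Gödel ¬ of 0.21 = 0 (operand ≠ 0)
(not y → not z): 0 ≤ 0, so result = 1
((((y → z) ∧ x) → y) → (not y → not z)): 1 ≤ 1, so result = 1
((y ∧ (x → z)) → ((((y → z) ∧ x) → y) → (not y → not z))): 0.21 ≤ 1, so result = 1
((y ∨ (not ((x ∨ x) → z) ∧ not x)) ∧ ((y ∧ (x → z)) → ((((y → z) ∧ x) → y) → (not y → not z)))) = min(0.37, 1) = 0.37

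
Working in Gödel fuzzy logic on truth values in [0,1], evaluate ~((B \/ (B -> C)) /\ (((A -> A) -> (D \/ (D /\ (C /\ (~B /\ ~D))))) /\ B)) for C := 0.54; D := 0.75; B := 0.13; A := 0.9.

0.00

(B -> C): 0.13 ≤ 0.54, so result = 1
(B \/ (B -> C)) = max(0.13, 1) = 1
(A -> A): 0.9 ≤ 0.9, so result = 1
~B: Gödel ¬ of 0.13 = 0 (operand ≠ 0)
~D: Gödel ¬ of 0.75 = 0 (operand ≠ 0)
(~B /\ ~D) = min(0, 0) = 0
(C /\ (~B /\ ~D)) = min(0.54, 0) = 0
(D /\ (C /\ (~B /\ ~D))) = min(0.75, 0) = 0
(D \/ (D /\ (C /\ (~B /\ ~D)))) = max(0.75, 0) = 0.75
((A -> A) -> (D \/ (D /\ (C /\ (~B /\ ~D))))): 1 > 0.75, so result = 0.75
(((A -> A) -> (D \/ (D /\ (C /\ (~B /\ ~D))))) /\ B) = min(0.75, 0.13) = 0.13
((B \/ (B -> C)) /\ (((A -> A) -> (D \/ (D /\ (C /\ (~B /\ ~D))))) /\ B)) = min(1, 0.13) = 0.13
~((B \/ (B -> C)) /\ (((A -> A) -> (D \/ (D /\ (C /\ (~B /\ ~D))))) /\ B)): Gödel ¬ of 0.13 = 0 (operand ≠ 0)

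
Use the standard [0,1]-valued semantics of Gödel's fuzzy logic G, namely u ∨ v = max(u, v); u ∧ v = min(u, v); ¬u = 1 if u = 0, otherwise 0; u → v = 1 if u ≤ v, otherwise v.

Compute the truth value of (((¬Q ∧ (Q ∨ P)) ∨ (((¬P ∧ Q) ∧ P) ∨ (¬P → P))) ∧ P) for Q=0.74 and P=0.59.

0.59

¬Q: Gödel ¬ of 0.74 = 0 (operand ≠ 0)
(Q ∨ P) = max(0.74, 0.59) = 0.74
(¬Q ∧ (Q ∨ P)) = min(0, 0.74) = 0
¬P: Gödel ¬ of 0.59 = 0 (operand ≠ 0)
(¬P ∧ Q) = min(0, 0.74) = 0
((¬P ∧ Q) ∧ P) = min(0, 0.59) = 0
¬P: Gödel ¬ of 0.59 = 0 (operand ≠ 0)
(¬P → P): 0 ≤ 0.59, so result = 1
(((¬P ∧ Q) ∧ P) ∨ (¬P → P)) = max(0, 1) = 1
((¬Q ∧ (Q ∨ P)) ∨ (((¬P ∧ Q) ∧ P) ∨ (¬P → P))) = max(0, 1) = 1
(((¬Q ∧ (Q ∨ P)) ∨ (((¬P ∧ Q) ∧ P) ∨ (¬P → P))) ∧ P) = min(1, 0.59) = 0.59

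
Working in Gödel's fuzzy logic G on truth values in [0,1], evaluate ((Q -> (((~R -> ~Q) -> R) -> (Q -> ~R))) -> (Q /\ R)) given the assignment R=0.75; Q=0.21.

~R: Gödel ¬ of 0.75 = 0 (operand ≠ 0)
~Q: Gödel ¬ of 0.21 = 0 (operand ≠ 0)
(~R -> ~Q): 0 ≤ 0, so result = 1
((~R -> ~Q) -> R): 1 > 0.75, so result = 0.75
~R: Gödel ¬ of 0.75 = 0 (operand ≠ 0)
(Q -> ~R): 0.21 > 0, so result = 0
(((~R -> ~Q) -> R) -> (Q -> ~R)): 0.75 > 0, so result = 0
(Q -> (((~R -> ~Q) -> R) -> (Q -> ~R))): 0.21 > 0, so result = 0
(Q /\ R) = min(0.21, 0.75) = 0.21
((Q -> (((~R -> ~Q) -> R) -> (Q -> ~R))) -> (Q /\ R)): 0 ≤ 0.21, so result = 1

1.00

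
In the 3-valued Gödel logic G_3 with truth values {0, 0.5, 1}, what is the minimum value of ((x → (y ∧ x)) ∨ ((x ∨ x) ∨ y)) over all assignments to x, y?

0.50

The minimum is attained at x = 0.5, y = 0:
  (y ∧ x) = min(0, 0.5) = 0
  (x → (y ∧ x)): 0.5 > 0, so result = 0
  (x ∨ x) = max(0.5, 0.5) = 0.5
  ((x ∨ x) ∨ y) = max(0.5, 0) = 0.5
  ((x → (y ∧ x)) ∨ ((x ∨ x) ∨ y)) = max(0, 0.5) = 0.5
Checking all 9 assignments confirms none give a value below 0.50.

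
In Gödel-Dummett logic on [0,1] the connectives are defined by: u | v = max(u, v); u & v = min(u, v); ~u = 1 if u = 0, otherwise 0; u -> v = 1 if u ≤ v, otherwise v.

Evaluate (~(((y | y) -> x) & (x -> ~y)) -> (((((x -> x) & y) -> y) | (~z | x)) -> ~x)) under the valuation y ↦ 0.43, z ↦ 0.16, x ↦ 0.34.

0.00

(y | y) = max(0.43, 0.43) = 0.43
((y | y) -> x): 0.43 > 0.34, so result = 0.34
~y: Gödel ¬ of 0.43 = 0 (operand ≠ 0)
(x -> ~y): 0.34 > 0, so result = 0
(((y | y) -> x) & (x -> ~y)) = min(0.34, 0) = 0
~(((y | y) -> x) & (x -> ~y)): Gödel ¬ of 0 = 1 (operand is 0)
(x -> x): 0.34 ≤ 0.34, so result = 1
((x -> x) & y) = min(1, 0.43) = 0.43
(((x -> x) & y) -> y): 0.43 ≤ 0.43, so result = 1
~z: Gödel ¬ of 0.16 = 0 (operand ≠ 0)
(~z | x) = max(0, 0.34) = 0.34
((((x -> x) & y) -> y) | (~z | x)) = max(1, 0.34) = 1
~x: Gödel ¬ of 0.34 = 0 (operand ≠ 0)
(((((x -> x) & y) -> y) | (~z | x)) -> ~x): 1 > 0, so result = 0
(~(((y | y) -> x) & (x -> ~y)) -> (((((x -> x) & y) -> y) | (~z | x)) -> ~x)): 1 > 0, so result = 0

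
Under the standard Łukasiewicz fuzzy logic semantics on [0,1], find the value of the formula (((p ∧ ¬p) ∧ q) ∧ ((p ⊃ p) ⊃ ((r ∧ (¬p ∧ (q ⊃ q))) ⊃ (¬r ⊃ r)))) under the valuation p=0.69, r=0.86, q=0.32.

0.31

¬p: Łukasiewicz ¬ gives 1 − 0.69 = 0.31
(p ∧ ¬p) = min(0.69, 0.31) = 0.31
((p ∧ ¬p) ∧ q) = min(0.31, 0.32) = 0.31
(p ⊃ p): min(1, 1 − 0.69 + 0.69) = 1
¬p: Łukasiewicz ¬ gives 1 − 0.69 = 0.31
(q ⊃ q): min(1, 1 − 0.32 + 0.32) = 1
(¬p ∧ (q ⊃ q)) = min(0.31, 1) = 0.31
(r ∧ (¬p ∧ (q ⊃ q))) = min(0.86, 0.31) = 0.31
¬r: Łukasiewicz ¬ gives 1 − 0.86 = 0.14
(¬r ⊃ r): min(1, 1 − 0.14 + 0.86) = 1
((r ∧ (¬p ∧ (q ⊃ q))) ⊃ (¬r ⊃ r)): min(1, 1 − 0.31 + 1) = 1
((p ⊃ p) ⊃ ((r ∧ (¬p ∧ (q ⊃ q))) ⊃ (¬r ⊃ r))): min(1, 1 − 1 + 1) = 1
(((p ∧ ¬p) ∧ q) ∧ ((p ⊃ p) ⊃ ((r ∧ (¬p ∧ (q ⊃ q))) ⊃ (¬r ⊃ r)))) = min(0.31, 1) = 0.31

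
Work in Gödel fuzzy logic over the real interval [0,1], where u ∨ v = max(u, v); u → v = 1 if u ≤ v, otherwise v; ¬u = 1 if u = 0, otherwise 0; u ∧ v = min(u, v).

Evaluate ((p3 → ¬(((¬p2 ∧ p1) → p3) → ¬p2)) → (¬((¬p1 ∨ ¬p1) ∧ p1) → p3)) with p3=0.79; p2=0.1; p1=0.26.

0.79

¬p2: Gödel ¬ of 0.1 = 0 (operand ≠ 0)
(¬p2 ∧ p1) = min(0, 0.26) = 0
((¬p2 ∧ p1) → p3): 0 ≤ 0.79, so result = 1
¬p2: Gödel ¬ of 0.1 = 0 (operand ≠ 0)
(((¬p2 ∧ p1) → p3) → ¬p2): 1 > 0, so result = 0
¬(((¬p2 ∧ p1) → p3) → ¬p2): Gödel ¬ of 0 = 1 (operand is 0)
(p3 → ¬(((¬p2 ∧ p1) → p3) → ¬p2)): 0.79 ≤ 1, so result = 1
¬p1: Gödel ¬ of 0.26 = 0 (operand ≠ 0)
¬p1: Gödel ¬ of 0.26 = 0 (operand ≠ 0)
(¬p1 ∨ ¬p1) = max(0, 0) = 0
((¬p1 ∨ ¬p1) ∧ p1) = min(0, 0.26) = 0
¬((¬p1 ∨ ¬p1) ∧ p1): Gödel ¬ of 0 = 1 (operand is 0)
(¬((¬p1 ∨ ¬p1) ∧ p1) → p3): 1 > 0.79, so result = 0.79
((p3 → ¬(((¬p2 ∧ p1) → p3) → ¬p2)) → (¬((¬p1 ∨ ¬p1) ∧ p1) → p3)): 1 > 0.79, so result = 0.79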